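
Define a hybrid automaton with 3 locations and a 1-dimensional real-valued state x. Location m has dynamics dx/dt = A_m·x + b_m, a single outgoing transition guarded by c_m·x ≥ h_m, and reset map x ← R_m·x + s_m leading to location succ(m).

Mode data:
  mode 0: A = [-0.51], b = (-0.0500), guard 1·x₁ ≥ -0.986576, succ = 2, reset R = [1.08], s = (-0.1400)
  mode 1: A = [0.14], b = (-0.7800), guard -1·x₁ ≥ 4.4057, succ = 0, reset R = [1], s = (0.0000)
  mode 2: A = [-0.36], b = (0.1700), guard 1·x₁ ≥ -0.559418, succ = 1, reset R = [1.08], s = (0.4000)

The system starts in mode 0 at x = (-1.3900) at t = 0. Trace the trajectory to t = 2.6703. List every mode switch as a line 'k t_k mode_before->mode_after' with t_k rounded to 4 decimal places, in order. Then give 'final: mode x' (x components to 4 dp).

Mode 0: guard c·x = -0.9866 hit at Δt = 0.7340 (t = 0.7340), x⁻ = (-0.9866) → reset → x⁺ = (-1.2055), jump to mode 2
Mode 2: guard c·x = -0.5594 hit at Δt = 1.3508 (t = 2.0848), x⁻ = (-0.5594) → reset → x⁺ = (-0.2042), jump to mode 1
Mode 1: flow for 0.5855 to horizon, guard not reached → x = (-0.6975)

1 0.7340 0->2
2 2.0848 2->1
final: 1 -0.6975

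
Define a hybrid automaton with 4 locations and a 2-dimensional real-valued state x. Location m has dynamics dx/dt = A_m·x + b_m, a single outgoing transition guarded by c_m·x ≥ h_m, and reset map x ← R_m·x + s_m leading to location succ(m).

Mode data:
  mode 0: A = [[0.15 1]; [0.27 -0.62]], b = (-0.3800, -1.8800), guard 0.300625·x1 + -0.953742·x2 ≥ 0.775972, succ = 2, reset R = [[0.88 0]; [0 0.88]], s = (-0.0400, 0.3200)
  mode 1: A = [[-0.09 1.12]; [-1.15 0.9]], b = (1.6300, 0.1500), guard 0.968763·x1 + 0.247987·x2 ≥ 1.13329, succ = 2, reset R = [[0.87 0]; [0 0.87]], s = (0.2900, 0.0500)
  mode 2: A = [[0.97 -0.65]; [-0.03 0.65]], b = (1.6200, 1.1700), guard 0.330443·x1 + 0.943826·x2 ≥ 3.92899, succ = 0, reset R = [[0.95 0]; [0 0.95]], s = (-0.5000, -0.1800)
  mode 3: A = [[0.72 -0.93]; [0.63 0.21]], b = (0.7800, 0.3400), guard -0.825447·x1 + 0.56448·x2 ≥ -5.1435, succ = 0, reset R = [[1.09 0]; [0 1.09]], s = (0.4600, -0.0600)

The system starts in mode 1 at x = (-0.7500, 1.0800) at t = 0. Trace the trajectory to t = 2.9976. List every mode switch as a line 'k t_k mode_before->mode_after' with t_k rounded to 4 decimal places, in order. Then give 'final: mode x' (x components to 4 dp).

Mode 1: guard c·x = 1.1333 hit at Δt = 0.4497 (t = 0.4497), x⁻ = (0.7197, 1.7583) → reset → x⁺ = (0.9162, 1.5797), jump to mode 2
Mode 2: guard c·x = 3.9290 hit at Δt = 0.7025 (t = 1.1522), x⁻ = (1.8970, 3.4987) → reset → x⁺ = (1.3021, 3.1438), jump to mode 0
Mode 0: guard c·x = 0.7760 hit at Δt = 1.4158 (t = 2.5680), x⁻ = (3.3296, 0.2359) → reset → x⁺ = (2.8900, 0.5276), jump to mode 2
Mode 2: flow for 0.4296 to horizon, guard not reached → x = (4.9577, 1.2206)

1 0.4497 1->2
2 1.1522 2->0
3 2.5680 0->2
final: 2 4.9577 1.2206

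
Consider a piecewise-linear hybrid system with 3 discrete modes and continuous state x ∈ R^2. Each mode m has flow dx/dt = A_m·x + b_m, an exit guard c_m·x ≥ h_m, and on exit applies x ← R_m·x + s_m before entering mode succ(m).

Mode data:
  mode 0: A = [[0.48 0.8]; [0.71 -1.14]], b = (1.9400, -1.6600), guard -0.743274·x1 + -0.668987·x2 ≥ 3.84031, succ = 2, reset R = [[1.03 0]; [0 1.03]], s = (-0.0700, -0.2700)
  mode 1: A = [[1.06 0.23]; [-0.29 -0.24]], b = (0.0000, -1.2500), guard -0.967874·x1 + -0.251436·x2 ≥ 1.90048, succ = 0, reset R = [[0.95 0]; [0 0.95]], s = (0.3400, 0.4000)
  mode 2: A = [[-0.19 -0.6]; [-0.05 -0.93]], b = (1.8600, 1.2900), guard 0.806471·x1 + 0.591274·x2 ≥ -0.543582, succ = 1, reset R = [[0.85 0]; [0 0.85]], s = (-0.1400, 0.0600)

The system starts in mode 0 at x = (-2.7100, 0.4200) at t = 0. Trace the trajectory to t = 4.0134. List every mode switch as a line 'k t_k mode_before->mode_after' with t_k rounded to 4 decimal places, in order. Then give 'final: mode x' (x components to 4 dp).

Mode 0: guard c·x = 3.8403 hit at Δt = 1.2514 (t = 1.2514), x⁻ = (-3.1014, -2.2947) → reset → x⁺ = (-3.2645, -2.6335), jump to mode 2
Mode 2: guard c·x = -0.5436 hit at Δt = 0.9408 (t = 2.1922), x⁻ = (-0.4974, -0.2410) → reset → x⁺ = (-0.5628, -0.1448), jump to mode 1
Mode 1: guard c·x = 1.9005 hit at Δt = 0.9472 (t = 3.1394), x⁻ = (-1.7259, -0.9149) → reset → x⁺ = (-1.2996, -0.4691), jump to mode 0
Mode 0: flow for 0.8740 to horizon, guard not reached → x = (-0.7752, -1.4678)

1 1.2514 0->2
2 2.1922 2->1
3 3.1394 1->0
final: 0 -0.7752 -1.4678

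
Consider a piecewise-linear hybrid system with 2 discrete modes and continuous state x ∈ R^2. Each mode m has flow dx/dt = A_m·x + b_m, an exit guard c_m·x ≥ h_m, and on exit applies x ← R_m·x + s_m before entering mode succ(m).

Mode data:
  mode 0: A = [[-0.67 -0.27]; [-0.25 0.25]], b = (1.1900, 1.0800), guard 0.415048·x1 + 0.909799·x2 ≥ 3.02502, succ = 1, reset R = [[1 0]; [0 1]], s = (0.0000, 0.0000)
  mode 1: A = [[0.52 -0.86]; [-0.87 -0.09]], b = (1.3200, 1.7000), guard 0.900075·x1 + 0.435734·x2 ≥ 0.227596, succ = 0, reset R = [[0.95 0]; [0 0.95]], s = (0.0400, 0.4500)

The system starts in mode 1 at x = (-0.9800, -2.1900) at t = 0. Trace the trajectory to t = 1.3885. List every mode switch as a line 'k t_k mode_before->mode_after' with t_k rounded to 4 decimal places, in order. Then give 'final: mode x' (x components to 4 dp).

1 0.6656 1->0
final: 0 1.1205 0.1937

Mode 1: guard c·x = 0.2276 hit at Δt = 0.6656 (t = 0.6656), x⁻ = (0.6857, -0.8941) → reset → x⁺ = (0.6914, -0.3994), jump to mode 0
Mode 0: flow for 0.7229 to horizon, guard not reached → x = (1.1205, 0.1937)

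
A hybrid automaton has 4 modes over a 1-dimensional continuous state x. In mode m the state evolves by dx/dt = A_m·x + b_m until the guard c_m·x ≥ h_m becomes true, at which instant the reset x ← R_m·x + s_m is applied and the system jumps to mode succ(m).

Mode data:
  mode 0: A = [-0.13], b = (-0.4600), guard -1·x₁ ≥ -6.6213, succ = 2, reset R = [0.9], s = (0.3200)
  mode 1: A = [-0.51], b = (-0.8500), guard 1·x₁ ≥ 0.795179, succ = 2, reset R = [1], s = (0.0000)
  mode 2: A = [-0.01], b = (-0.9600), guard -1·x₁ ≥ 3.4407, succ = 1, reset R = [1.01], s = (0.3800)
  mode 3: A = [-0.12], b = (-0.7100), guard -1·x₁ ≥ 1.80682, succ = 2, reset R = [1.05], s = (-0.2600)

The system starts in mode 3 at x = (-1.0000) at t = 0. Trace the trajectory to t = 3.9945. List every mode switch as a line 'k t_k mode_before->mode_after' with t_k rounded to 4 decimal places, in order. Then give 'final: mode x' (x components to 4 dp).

1 1.4937 3->2
2 2.8709 2->1
final: 1 -2.4720

Mode 3: guard c·x = 1.8068 hit at Δt = 1.4937 (t = 1.4937), x⁻ = (-1.8068) → reset → x⁺ = (-2.1572), jump to mode 2
Mode 2: guard c·x = 3.4407 hit at Δt = 1.3772 (t = 2.8709), x⁻ = (-3.4407) → reset → x⁺ = (-3.0951), jump to mode 1
Mode 1: flow for 1.1236 to horizon, guard not reached → x = (-2.4720)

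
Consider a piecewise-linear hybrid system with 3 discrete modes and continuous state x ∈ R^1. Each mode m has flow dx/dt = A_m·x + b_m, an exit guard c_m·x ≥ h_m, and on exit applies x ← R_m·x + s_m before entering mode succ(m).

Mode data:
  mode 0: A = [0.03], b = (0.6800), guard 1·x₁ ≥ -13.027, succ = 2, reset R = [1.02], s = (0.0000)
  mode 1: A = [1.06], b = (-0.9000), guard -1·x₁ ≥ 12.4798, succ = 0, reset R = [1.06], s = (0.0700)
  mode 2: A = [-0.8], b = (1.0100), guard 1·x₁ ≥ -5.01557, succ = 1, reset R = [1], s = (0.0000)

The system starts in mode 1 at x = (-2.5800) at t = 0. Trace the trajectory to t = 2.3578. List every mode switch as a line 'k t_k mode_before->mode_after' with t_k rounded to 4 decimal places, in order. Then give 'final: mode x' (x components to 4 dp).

1 1.2808 1->0
2 1.7390 0->2
final: 2 -7.6061

Mode 1: guard c·x = 12.4798 hit at Δt = 1.2808 (t = 1.2808), x⁻ = (-12.4798) → reset → x⁺ = (-13.1586), jump to mode 0
Mode 0: guard c·x = -13.0270 hit at Δt = 0.4582 (t = 1.7390), x⁻ = (-13.0270) → reset → x⁺ = (-13.2875), jump to mode 2
Mode 2: flow for 0.6188 to horizon, guard not reached → x = (-7.6061)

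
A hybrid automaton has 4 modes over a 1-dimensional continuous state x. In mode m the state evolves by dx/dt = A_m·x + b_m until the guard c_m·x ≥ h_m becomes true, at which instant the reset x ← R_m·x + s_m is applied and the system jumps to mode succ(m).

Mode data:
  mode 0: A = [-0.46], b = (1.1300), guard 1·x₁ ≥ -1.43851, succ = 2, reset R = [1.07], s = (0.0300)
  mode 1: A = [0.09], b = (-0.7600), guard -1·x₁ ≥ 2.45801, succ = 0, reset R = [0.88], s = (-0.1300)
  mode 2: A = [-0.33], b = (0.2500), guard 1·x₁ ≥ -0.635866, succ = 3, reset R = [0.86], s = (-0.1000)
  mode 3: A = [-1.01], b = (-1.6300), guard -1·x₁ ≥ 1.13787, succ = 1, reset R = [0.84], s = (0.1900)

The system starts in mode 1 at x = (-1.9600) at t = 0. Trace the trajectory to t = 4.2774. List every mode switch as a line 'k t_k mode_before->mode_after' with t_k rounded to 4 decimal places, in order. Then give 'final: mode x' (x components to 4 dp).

1 0.5195 1->0
2 0.9507 0->2
3 2.4252 2->3
4 3.1270 3->1
final: 1 -1.7705

Mode 1: guard c·x = 2.4580 hit at Δt = 0.5195 (t = 0.5195), x⁻ = (-2.4580) → reset → x⁺ = (-2.2930), jump to mode 0
Mode 0: guard c·x = -1.4385 hit at Δt = 0.4312 (t = 0.9507), x⁻ = (-1.4385) → reset → x⁺ = (-1.5092), jump to mode 2
Mode 2: guard c·x = -0.6359 hit at Δt = 1.4745 (t = 2.4252), x⁻ = (-0.6359) → reset → x⁺ = (-0.6468), jump to mode 3
Mode 3: guard c·x = 1.1379 hit at Δt = 0.7018 (t = 3.1270), x⁻ = (-1.1379) → reset → x⁺ = (-0.7658), jump to mode 1
Mode 1: flow for 1.1504 to horizon, guard not reached → x = (-1.7705)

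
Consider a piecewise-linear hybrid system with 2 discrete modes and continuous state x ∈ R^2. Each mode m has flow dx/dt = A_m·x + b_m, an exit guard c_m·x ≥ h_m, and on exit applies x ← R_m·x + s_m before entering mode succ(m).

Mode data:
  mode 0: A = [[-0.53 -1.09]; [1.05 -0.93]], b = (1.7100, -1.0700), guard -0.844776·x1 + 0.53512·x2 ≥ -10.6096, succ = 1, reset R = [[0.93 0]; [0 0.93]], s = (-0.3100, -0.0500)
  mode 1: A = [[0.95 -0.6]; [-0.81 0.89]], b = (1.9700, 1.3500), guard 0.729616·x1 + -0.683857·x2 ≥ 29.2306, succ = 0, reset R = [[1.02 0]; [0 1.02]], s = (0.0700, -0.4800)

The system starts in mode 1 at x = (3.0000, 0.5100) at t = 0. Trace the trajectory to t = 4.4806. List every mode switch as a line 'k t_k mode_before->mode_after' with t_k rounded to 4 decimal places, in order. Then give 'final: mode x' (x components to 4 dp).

1 1.5601 1->0
2 2.5285 0->1
3 3.3501 1->0
4 4.1267 0->1
final: 1 24.3696 9.3111

Mode 1: guard c·x = 29.2306 hit at Δt = 1.5601 (t = 1.5601), x⁻ = (25.1359, -15.9259) → reset → x⁺ = (25.7086, -16.7245), jump to mode 0
Mode 0: guard c·x = -10.6096 hit at Δt = 0.9684 (t = 2.5285), x⁻ = (17.4313, 7.6916) → reset → x⁺ = (15.9011, 7.1032), jump to mode 1
Mode 1: guard c·x = 29.2306 hit at Δt = 0.8216 (t = 3.3501), x⁻ = (34.7290, -5.6909) → reset → x⁺ = (35.4936, -6.2847), jump to mode 0
Mode 0: guard c·x = -10.6096 hit at Δt = 0.7766 (t = 4.1267), x⁻ = (20.4961, 12.5299) → reset → x⁺ = (18.7514, 11.6028), jump to mode 1
Mode 1: flow for 0.3539 to horizon, guard not reached → x = (24.3696, 9.3111)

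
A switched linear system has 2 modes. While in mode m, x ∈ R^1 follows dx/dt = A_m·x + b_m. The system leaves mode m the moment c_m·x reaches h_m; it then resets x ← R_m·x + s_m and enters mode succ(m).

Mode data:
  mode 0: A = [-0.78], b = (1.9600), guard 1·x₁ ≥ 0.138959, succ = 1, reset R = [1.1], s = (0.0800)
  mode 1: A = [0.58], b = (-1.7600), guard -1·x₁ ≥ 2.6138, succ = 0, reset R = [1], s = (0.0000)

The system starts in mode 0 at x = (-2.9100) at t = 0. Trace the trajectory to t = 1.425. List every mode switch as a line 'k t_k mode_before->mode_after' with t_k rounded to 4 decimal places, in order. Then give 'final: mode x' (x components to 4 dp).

1 1.0591 0->1
final: 1 -0.4295

Mode 0: guard c·x = 0.1390 hit at Δt = 1.0591 (t = 1.0591), x⁻ = (0.1390) → reset → x⁺ = (0.2329), jump to mode 1
Mode 1: flow for 0.3659 to horizon, guard not reached → x = (-0.4295)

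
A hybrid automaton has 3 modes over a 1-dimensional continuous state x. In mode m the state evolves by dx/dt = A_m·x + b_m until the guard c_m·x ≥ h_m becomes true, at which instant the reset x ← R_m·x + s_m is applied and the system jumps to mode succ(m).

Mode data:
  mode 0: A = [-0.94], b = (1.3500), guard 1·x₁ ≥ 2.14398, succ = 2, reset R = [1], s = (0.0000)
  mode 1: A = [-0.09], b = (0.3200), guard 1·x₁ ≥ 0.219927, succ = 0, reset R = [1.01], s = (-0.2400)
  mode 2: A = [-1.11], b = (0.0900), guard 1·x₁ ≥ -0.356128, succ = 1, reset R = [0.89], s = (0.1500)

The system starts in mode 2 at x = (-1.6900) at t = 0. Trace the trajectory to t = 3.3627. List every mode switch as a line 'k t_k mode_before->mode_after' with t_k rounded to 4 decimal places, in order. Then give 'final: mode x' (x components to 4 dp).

1 1.2603 2->1
2 2.4796 1->0
final: 0 0.8022

Mode 2: guard c·x = -0.3561 hit at Δt = 1.2603 (t = 1.2603), x⁻ = (-0.3561) → reset → x⁺ = (-0.1670), jump to mode 1
Mode 1: guard c·x = 0.2199 hit at Δt = 1.2193 (t = 2.4796), x⁻ = (0.2199) → reset → x⁺ = (-0.0179), jump to mode 0
Mode 0: flow for 0.8831 to horizon, guard not reached → x = (0.8022)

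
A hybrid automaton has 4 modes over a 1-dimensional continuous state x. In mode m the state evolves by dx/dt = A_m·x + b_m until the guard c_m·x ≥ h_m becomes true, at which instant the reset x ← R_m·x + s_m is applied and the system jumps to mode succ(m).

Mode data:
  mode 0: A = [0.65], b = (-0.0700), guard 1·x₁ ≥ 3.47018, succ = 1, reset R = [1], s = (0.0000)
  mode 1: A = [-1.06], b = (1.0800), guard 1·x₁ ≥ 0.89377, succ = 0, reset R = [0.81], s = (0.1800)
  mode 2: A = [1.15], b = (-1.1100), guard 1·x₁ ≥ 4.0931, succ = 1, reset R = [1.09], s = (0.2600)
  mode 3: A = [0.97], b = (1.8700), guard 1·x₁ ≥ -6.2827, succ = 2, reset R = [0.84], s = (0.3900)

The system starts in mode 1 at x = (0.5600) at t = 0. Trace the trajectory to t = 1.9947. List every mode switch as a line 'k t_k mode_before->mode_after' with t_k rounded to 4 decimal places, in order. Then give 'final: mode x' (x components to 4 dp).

Mode 1: guard c·x = 0.8938 hit at Δt = 1.2261 (t = 1.2261), x⁻ = (0.8938) → reset → x⁺ = (0.9040), jump to mode 0
Mode 0: flow for 0.7686 to horizon, guard not reached → x = (1.4200)

1 1.2261 1->0
final: 0 1.4200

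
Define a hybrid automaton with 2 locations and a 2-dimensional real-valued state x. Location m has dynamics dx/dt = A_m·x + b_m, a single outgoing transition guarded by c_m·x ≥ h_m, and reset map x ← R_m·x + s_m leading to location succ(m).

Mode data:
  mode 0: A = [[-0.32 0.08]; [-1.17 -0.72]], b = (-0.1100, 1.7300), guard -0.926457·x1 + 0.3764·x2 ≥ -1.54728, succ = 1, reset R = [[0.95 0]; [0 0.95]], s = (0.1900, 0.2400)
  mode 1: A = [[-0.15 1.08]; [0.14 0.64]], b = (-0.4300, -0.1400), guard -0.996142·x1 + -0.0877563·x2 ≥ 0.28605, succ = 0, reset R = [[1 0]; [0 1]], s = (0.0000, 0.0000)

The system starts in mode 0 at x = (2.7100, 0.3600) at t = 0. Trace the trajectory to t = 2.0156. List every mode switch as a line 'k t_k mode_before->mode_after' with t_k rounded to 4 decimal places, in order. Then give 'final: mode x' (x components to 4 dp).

1 1.5173 0->1
final: 1 1.2236 -0.1567

Mode 0: guard c·x = -1.5473 hit at Δt = 1.5173 (t = 1.5173), x⁻ = (1.5077, -0.3997) → reset → x⁺ = (1.6223, -0.1397), jump to mode 1
Mode 1: flow for 0.4983 to horizon, guard not reached → x = (1.2236, -0.1567)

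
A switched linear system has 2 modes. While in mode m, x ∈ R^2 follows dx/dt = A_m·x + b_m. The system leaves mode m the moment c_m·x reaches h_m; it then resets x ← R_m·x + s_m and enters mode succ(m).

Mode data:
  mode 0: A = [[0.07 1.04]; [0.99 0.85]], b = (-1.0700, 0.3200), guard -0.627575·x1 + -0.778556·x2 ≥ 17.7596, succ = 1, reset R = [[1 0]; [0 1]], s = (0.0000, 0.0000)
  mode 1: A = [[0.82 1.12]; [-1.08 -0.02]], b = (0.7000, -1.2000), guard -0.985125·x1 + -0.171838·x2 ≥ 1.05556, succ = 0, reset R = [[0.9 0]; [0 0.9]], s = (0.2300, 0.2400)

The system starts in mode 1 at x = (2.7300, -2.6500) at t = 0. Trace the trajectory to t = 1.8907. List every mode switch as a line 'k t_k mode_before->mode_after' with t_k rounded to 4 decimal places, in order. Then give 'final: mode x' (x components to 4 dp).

1 1.0034 1->0
final: 0 -8.6271 -13.9578

Mode 1: guard c·x = 1.0556 hit at Δt = 1.0034 (t = 1.0034), x⁻ = (-0.0710, -5.7358) → reset → x⁺ = (0.1661, -4.9222), jump to mode 0
Mode 0: flow for 0.8873 to horizon, guard not reached → x = (-8.6271, -13.9578)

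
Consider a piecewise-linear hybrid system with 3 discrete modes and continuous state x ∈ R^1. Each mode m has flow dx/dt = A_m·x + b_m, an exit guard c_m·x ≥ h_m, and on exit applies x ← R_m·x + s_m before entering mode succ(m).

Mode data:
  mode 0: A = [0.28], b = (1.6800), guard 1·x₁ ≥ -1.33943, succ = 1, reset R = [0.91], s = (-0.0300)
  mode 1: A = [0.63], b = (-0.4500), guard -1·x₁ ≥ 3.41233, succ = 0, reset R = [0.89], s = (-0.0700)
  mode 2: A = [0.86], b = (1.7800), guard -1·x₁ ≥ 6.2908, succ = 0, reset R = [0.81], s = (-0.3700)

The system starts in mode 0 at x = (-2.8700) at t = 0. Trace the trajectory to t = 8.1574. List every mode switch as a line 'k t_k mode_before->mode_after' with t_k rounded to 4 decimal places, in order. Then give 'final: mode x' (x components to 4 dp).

Mode 0: guard c·x = -1.3394 hit at Δt = 1.4218 (t = 1.4218), x⁻ = (-1.3394) → reset → x⁺ = (-1.2489), jump to mode 1
Mode 1: guard c·x = 3.4123 hit at Δt = 1.1792 (t = 2.6010), x⁻ = (-3.4123) → reset → x⁺ = (-3.1070), jump to mode 0
Mode 0: guard c·x = -1.3394 hit at Δt = 1.7030 (t = 4.3040), x⁻ = (-1.3394) → reset → x⁺ = (-1.2489), jump to mode 1
Mode 1: guard c·x = 3.4123 hit at Δt = 1.1792 (t = 5.4832), x⁻ = (-3.4123) → reset → x⁺ = (-3.1070), jump to mode 0
Mode 0: guard c·x = -1.3394 hit at Δt = 1.7030 (t = 7.1862), x⁻ = (-1.3394) → reset → x⁺ = (-1.2489), jump to mode 1
Mode 1: flow for 0.9712 to horizon, guard not reached → x = (-2.9056)

1 1.4218 0->1
2 2.6010 1->0
3 4.3040 0->1
4 5.4832 1->0
5 7.1862 0->1
final: 1 -2.9056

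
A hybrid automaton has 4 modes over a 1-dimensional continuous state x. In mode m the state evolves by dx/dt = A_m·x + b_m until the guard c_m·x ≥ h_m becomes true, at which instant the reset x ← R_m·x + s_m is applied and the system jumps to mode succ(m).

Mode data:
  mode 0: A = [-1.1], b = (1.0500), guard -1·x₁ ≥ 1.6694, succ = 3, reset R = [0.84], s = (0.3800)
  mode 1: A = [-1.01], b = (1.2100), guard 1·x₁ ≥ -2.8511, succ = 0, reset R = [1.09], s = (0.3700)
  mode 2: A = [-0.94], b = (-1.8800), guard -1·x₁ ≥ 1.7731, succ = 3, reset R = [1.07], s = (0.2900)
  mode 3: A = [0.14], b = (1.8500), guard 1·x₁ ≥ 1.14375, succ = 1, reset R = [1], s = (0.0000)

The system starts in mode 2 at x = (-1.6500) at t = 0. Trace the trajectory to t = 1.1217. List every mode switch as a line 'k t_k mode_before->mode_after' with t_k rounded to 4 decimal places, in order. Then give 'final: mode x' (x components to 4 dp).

1 0.4611 2->3
final: 3 -0.4825

Mode 2: guard c·x = 1.7731 hit at Δt = 0.4611 (t = 0.4611), x⁻ = (-1.7731) → reset → x⁺ = (-1.6072), jump to mode 3
Mode 3: flow for 0.6606 to horizon, guard not reached → x = (-0.4825)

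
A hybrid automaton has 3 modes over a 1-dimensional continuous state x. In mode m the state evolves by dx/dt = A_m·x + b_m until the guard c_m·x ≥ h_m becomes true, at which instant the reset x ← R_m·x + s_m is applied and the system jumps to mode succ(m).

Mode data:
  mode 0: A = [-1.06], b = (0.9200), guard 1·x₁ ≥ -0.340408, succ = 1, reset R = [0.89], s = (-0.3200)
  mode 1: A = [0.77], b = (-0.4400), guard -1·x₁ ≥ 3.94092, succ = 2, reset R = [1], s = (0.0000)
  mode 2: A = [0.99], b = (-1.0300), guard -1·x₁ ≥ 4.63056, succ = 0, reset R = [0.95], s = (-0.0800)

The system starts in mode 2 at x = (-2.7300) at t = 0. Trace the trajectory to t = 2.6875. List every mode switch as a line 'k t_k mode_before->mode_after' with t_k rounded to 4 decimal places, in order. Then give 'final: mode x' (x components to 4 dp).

Mode 2: guard c·x = 4.6306 hit at Δt = 0.4123 (t = 0.4123), x⁻ = (-4.6306) → reset → x⁺ = (-4.4790), jump to mode 0
Mode 0: guard c·x = -0.3404 hit at Δt = 1.4031 (t = 1.8154), x⁻ = (-0.3404) → reset → x⁺ = (-0.6230), jump to mode 1
Mode 1: flow for 0.8721 to horizon, guard not reached → x = (-1.7662)

1 0.4123 2->0
2 1.8154 0->1
final: 1 -1.7662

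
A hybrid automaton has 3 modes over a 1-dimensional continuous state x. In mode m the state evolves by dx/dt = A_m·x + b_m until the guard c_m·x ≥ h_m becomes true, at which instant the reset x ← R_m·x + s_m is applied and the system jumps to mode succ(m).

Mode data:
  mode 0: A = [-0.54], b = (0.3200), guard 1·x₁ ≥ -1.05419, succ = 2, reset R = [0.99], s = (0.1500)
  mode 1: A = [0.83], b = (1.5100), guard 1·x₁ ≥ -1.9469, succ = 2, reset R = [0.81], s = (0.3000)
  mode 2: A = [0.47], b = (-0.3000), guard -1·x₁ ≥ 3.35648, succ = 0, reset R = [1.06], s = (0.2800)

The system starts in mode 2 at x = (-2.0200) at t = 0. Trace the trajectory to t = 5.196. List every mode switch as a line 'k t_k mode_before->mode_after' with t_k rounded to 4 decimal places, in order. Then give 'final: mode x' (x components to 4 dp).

Mode 2: guard c·x = 3.3565 hit at Δt = 0.8666 (t = 0.8666), x⁻ = (-3.3565) → reset → x⁺ = (-3.2779), jump to mode 0
Mode 0: guard c·x = -1.0542 hit at Δt = 1.5825 (t = 2.4491), x⁻ = (-1.0542) → reset → x⁺ = (-0.8936), jump to mode 2
Mode 2: guard c·x = 3.3565 hit at Δt = 2.0393 (t = 4.4884), x⁻ = (-3.3565) → reset → x⁺ = (-3.2779), jump to mode 0
Mode 0: flow for 0.7076 to horizon, guard not reached → x = (-2.0486)

1 0.8666 2->0
2 2.4491 0->2
3 4.4884 2->0
final: 0 -2.0486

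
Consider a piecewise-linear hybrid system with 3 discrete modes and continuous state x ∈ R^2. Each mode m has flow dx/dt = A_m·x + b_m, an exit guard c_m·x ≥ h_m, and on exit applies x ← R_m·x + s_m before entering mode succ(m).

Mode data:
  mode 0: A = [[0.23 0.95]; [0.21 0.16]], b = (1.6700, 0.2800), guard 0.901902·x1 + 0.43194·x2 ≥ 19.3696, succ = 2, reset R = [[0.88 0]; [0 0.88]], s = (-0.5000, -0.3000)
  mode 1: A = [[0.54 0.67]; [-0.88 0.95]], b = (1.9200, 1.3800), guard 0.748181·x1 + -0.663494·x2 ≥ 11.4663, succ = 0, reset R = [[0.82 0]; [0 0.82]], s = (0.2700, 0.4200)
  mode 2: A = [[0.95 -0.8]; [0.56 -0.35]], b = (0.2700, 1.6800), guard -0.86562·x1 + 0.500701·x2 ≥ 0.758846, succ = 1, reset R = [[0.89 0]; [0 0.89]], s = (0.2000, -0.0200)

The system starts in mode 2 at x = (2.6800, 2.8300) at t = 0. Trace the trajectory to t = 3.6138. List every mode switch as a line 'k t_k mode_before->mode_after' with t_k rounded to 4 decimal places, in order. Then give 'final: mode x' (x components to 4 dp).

1 1.2882 2->1
2 2.7999 1->0
3 3.3024 0->2
final: 2 20.5988 7.0230

Mode 2: guard c·x = 0.7588 hit at Δt = 1.2882 (t = 1.2882), x⁻ = (2.0448, 5.0507) → reset → x⁺ = (2.0199, 4.4751), jump to mode 1
Mode 1: guard c·x = 11.4663 hit at Δt = 1.5117 (t = 2.7999), x⁻ = (17.6125, 2.5788) → reset → x⁺ = (14.7122, 2.5346), jump to mode 0
Mode 0: guard c·x = 19.3696 hit at Δt = 0.5025 (t = 3.3024), x⁻ = (19.2067, 4.7392) → reset → x⁺ = (16.4019, 3.8705), jump to mode 2
Mode 2: flow for 0.3114 to horizon, guard not reached → x = (20.5988, 7.0230)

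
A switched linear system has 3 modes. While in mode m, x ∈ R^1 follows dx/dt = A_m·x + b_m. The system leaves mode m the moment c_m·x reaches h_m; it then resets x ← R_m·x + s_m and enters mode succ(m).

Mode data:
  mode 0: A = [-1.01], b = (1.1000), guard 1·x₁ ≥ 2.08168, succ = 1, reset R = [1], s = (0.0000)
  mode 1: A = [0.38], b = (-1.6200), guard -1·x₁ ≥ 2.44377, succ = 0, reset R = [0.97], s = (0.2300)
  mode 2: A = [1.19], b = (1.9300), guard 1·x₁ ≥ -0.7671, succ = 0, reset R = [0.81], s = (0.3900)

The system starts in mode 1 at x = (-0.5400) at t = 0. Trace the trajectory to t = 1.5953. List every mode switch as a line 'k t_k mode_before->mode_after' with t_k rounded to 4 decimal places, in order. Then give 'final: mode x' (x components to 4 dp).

1 0.8786 1->0
final: 0 -0.4768

Mode 1: guard c·x = 2.4438 hit at Δt = 0.8786 (t = 0.8786), x⁻ = (-2.4438) → reset → x⁺ = (-2.1405), jump to mode 0
Mode 0: flow for 0.7167 to horizon, guard not reached → x = (-0.4768)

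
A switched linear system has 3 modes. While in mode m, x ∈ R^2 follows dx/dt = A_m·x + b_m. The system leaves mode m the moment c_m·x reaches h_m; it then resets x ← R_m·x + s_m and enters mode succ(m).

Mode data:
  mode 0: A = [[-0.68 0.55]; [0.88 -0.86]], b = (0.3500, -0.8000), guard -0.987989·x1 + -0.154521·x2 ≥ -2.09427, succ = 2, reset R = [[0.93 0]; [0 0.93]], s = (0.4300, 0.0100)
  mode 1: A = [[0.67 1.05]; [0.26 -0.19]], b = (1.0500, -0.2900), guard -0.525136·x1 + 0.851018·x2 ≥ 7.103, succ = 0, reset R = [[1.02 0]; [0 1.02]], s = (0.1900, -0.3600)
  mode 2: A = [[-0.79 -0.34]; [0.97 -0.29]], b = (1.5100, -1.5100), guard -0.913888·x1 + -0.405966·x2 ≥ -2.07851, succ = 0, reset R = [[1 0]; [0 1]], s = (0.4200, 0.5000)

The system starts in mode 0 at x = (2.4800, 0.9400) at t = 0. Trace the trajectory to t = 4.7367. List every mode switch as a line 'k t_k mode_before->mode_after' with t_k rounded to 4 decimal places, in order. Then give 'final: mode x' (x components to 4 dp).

Mode 0: guard c·x = -2.0943 hit at Δt = 1.0053 (t = 1.0053), x⁻ = (1.9440, 1.1234) → reset → x⁺ = (2.2379, 1.0548), jump to mode 2
Mode 2: guard c·x = -2.0785 hit at Δt = 1.0737 (t = 2.0790), x⁻ = (1.7703, 1.1347) → reset → x⁺ = (2.1903, 1.6347), jump to mode 0
Mode 0: guard c·x = -2.0943 hit at Δt = 1.1895 (t = 3.2685), x⁻ = (1.9132, 1.3204) → reset → x⁺ = (2.2093, 1.2379), jump to mode 2
Mode 2: guard c·x = -2.0785 hit at Δt = 1.0687 (t = 4.3372), x⁻ = (1.7266, 1.2331) → reset → x⁺ = (2.1466, 1.7331), jump to mode 0
Mode 0: flow for 0.3995 to horizon, guard not reached → x = (2.0767, 1.5867)

1 1.0053 0->2
2 2.0790 2->0
3 3.2685 0->2
4 4.3372 2->0
final: 0 2.0767 1.5867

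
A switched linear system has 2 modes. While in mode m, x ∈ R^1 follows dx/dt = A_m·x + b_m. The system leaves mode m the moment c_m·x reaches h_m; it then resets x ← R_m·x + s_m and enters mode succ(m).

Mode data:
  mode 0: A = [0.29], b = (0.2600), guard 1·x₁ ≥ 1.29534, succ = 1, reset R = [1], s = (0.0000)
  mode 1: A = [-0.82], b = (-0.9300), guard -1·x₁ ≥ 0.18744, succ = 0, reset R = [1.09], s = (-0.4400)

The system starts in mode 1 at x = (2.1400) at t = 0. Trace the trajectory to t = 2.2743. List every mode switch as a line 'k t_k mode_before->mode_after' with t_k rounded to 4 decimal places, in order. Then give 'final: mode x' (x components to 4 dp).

1 1.5132 1->0
final: 0 -0.5820

Mode 1: guard c·x = 0.1874 hit at Δt = 1.5132 (t = 1.5132), x⁻ = (-0.1874) → reset → x⁺ = (-0.6443), jump to mode 0
Mode 0: flow for 0.7611 to horizon, guard not reached → x = (-0.5820)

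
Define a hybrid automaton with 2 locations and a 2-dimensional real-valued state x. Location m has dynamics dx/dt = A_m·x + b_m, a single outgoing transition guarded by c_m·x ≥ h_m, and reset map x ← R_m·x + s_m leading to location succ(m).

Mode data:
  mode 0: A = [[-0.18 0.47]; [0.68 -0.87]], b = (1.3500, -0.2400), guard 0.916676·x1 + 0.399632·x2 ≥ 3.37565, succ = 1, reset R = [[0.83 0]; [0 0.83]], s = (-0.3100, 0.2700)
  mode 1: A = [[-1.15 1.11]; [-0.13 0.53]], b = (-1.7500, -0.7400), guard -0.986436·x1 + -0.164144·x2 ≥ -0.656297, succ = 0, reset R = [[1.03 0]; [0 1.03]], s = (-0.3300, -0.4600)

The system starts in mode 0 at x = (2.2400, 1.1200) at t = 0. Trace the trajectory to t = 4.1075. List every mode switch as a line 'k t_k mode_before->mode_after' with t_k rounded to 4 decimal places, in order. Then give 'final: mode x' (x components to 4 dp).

Mode 0: guard c·x = 3.3756 hit at Δt = 0.5722 (t = 0.5722), x⁻ = (3.0732, 1.3977) → reset → x⁺ = (2.2407, 1.4301), jump to mode 1
Mode 1: guard c·x = -0.6563 hit at Δt = 1.0677 (t = 1.6399), x⁻ = (0.4627, 1.2175) → reset → x⁺ = (0.1466, 0.7940), jump to mode 0
Mode 0: guard c·x = 3.3756 hit at Δt = 2.1105 (t = 3.7504), x⁻ = (3.1260, 1.2764) → reset → x⁺ = (2.2846, 1.3294), jump to mode 1
Mode 1: flow for 0.3571 to horizon, guard not reached → x = (1.4155, 1.2216)

1 0.5722 0->1
2 1.6399 1->0
3 3.7504 0->1
final: 1 1.4155 1.2216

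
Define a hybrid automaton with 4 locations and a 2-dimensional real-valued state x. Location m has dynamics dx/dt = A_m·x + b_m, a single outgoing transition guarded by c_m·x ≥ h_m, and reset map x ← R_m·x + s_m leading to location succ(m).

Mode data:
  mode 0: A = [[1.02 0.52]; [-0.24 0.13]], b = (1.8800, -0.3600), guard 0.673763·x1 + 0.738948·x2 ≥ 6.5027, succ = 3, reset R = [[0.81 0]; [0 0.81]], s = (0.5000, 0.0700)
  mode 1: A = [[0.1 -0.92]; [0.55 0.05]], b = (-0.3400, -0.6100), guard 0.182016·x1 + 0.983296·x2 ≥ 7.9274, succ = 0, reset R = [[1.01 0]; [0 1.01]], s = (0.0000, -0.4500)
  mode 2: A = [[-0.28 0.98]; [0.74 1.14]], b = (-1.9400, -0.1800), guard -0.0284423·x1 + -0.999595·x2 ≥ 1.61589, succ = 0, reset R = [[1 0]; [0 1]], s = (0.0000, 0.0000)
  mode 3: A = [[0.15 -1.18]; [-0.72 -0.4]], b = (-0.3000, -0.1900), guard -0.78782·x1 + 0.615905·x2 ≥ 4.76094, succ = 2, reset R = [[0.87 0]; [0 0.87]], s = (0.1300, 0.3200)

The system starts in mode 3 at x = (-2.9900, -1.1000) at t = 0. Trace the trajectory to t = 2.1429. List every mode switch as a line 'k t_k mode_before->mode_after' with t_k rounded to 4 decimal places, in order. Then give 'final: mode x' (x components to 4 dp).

1 1.3590 3->2
final: 2 -3.5117 0.9262

Mode 3: guard c·x = 4.7609 hit at Δt = 1.3590 (t = 1.3590), x⁻ = (-4.6407, 1.7940) → reset → x⁺ = (-3.9074, 1.8808), jump to mode 2
Mode 2: flow for 0.7839 to horizon, guard not reached → x = (-3.5117, 0.9262)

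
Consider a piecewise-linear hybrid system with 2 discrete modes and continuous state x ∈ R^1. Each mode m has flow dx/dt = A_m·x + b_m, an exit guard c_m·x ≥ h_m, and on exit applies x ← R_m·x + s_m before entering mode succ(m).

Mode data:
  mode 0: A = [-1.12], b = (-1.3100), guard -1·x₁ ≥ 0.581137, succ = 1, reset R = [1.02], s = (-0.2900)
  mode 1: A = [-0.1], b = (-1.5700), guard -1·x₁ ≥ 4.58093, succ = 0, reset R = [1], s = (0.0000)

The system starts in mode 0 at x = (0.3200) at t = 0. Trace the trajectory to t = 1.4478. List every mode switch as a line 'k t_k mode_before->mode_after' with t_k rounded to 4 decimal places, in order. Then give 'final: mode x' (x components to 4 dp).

Mode 0: guard c·x = 0.5811 hit at Δt = 0.8292 (t = 0.8292), x⁻ = (-0.5811) → reset → x⁺ = (-0.8828), jump to mode 1
Mode 1: flow for 0.6186 to horizon, guard not reached → x = (-1.7716)

1 0.8292 0->1
final: 1 -1.7716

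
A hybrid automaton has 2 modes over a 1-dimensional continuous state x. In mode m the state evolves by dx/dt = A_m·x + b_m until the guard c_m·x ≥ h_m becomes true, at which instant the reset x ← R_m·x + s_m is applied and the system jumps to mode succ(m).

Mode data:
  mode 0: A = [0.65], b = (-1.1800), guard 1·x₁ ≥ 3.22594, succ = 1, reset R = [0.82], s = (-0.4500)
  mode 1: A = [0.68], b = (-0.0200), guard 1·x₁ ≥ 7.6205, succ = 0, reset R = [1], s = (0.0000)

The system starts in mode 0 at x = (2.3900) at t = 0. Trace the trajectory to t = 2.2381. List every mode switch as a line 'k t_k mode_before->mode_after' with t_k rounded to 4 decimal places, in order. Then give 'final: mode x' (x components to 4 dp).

1 1.3816 0->1
final: 1 3.9071

Mode 0: guard c·x = 3.2259 hit at Δt = 1.3816 (t = 1.3816), x⁻ = (3.2259) → reset → x⁺ = (2.1953), jump to mode 1
Mode 1: flow for 0.8565 to horizon, guard not reached → x = (3.9071)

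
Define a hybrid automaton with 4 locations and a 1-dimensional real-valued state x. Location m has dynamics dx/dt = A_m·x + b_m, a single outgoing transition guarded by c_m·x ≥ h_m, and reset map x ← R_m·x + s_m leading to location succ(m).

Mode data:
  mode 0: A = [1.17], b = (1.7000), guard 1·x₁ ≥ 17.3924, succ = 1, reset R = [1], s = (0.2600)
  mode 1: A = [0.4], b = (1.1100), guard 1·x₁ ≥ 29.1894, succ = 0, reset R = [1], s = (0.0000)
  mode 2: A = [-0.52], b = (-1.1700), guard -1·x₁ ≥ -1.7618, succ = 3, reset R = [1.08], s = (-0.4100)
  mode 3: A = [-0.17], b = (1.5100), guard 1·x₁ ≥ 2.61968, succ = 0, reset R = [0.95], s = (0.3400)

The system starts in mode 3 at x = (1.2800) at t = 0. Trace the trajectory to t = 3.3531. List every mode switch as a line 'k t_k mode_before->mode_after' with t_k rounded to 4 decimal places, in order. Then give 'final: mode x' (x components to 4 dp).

1 1.1403 3->0
2 2.4069 0->1
final: 1 27.0503

Mode 3: guard c·x = 2.6197 hit at Δt = 1.1403 (t = 1.1403), x⁻ = (2.6197) → reset → x⁺ = (2.8287), jump to mode 0
Mode 0: guard c·x = 17.3924 hit at Δt = 1.2666 (t = 2.4069), x⁻ = (17.3924) → reset → x⁺ = (17.6524), jump to mode 1
Mode 1: flow for 0.9462 to horizon, guard not reached → x = (27.0503)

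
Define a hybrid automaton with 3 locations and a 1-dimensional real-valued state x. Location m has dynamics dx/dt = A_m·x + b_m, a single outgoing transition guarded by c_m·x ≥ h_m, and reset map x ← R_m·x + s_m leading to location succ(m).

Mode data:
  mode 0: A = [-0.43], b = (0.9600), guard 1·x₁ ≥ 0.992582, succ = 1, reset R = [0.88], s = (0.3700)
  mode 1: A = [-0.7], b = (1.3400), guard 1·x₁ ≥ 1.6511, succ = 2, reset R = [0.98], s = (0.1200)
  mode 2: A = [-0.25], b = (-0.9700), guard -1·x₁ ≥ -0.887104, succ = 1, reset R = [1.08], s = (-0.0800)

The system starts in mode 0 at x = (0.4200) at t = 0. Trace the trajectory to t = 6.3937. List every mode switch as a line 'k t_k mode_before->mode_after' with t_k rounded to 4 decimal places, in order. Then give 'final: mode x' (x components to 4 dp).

1 0.8829 0->1
2 2.2195 1->2
3 2.8765 2->1
4 4.8343 1->2
5 5.4913 2->1
final: 1 1.3633

Mode 0: guard c·x = 0.9926 hit at Δt = 0.8829 (t = 0.8829), x⁻ = (0.9926) → reset → x⁺ = (1.2435), jump to mode 1
Mode 1: guard c·x = 1.6511 hit at Δt = 1.3366 (t = 2.2195), x⁻ = (1.6511) → reset → x⁺ = (1.7381), jump to mode 2
Mode 2: guard c·x = -0.8871 hit at Δt = 0.6570 (t = 2.8765), x⁻ = (0.8871) → reset → x⁺ = (0.8781), jump to mode 1
Mode 1: guard c·x = 1.6511 hit at Δt = 1.9578 (t = 4.8343), x⁻ = (1.6511) → reset → x⁺ = (1.7381), jump to mode 2
Mode 2: guard c·x = -0.8871 hit at Δt = 0.6570 (t = 5.4913), x⁻ = (0.8871) → reset → x⁺ = (0.8781), jump to mode 1
Mode 1: flow for 0.9024 to horizon, guard not reached → x = (1.3633)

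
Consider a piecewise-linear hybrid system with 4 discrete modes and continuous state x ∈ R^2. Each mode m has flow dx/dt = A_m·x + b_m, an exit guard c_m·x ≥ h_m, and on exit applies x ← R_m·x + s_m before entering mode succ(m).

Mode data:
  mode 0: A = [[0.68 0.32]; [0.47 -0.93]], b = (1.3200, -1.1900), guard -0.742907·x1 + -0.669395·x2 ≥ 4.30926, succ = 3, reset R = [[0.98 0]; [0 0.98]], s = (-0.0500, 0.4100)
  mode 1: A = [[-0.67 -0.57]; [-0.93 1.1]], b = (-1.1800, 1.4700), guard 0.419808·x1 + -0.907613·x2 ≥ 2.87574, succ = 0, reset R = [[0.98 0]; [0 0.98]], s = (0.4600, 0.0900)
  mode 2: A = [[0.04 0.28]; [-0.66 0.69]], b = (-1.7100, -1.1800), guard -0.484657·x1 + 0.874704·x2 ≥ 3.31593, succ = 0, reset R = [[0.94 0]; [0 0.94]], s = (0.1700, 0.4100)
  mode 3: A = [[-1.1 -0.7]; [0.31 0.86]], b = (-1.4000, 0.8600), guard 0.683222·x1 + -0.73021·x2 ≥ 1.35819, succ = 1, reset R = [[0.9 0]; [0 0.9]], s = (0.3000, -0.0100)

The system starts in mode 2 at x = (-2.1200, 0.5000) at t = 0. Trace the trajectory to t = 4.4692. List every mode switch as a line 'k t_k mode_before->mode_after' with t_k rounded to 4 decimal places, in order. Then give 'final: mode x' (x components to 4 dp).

Mode 2: guard c·x = 3.3159 hit at Δt = 0.9348 (t = 0.9348), x⁻ = (-3.5600, 1.8184) → reset → x⁺ = (-3.1764, 2.1193), jump to mode 0
Mode 0: guard c·x = 4.3093 hit at Δt = 1.1852 (t = 2.1200), x⁻ = (-4.5176, -1.4238) → reset → x⁺ = (-4.4773, -0.9853), jump to mode 3
Mode 3: guard c·x = 1.3582 hit at Δt = 1.2345 (t = 3.3545), x⁻ = (-1.1095, -2.8981) → reset → x⁺ = (-0.6986, -2.6183), jump to mode 1
Mode 1: guard c·x = 2.8757 hit at Δt = 0.5313 (t = 3.8858), x⁻ = (-0.2713, -3.2939) → reset → x⁺ = (0.1941, -3.1381), jump to mode 0
Mode 0: flow for 0.5834 to horizon, guard not reached → x = (0.6138, -2.2761)

1 0.9348 2->0
2 2.1200 0->3
3 3.3545 3->1
4 3.8858 1->0
final: 0 0.6138 -2.2761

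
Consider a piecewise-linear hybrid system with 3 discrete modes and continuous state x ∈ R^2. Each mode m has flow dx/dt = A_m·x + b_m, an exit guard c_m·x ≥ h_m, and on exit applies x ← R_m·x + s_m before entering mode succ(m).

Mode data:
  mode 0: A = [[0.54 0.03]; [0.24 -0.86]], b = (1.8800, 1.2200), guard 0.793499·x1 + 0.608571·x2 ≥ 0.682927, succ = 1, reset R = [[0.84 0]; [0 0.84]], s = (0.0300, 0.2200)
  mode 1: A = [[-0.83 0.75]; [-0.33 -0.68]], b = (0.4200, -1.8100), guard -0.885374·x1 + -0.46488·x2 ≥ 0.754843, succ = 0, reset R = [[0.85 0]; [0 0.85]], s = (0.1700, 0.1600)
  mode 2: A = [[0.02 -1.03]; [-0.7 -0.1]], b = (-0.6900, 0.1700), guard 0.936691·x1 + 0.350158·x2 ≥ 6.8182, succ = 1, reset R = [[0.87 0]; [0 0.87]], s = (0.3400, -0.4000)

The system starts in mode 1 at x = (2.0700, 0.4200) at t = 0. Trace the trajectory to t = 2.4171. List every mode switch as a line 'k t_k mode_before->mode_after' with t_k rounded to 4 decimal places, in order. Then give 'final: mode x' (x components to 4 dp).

1 1.5446 1->0
2 1.9697 0->1
final: 1 0.7218 -0.9577

Mode 1: guard c·x = 0.7548 hit at Δt = 1.5446 (t = 1.5446), x⁻ = (0.1334, -1.8778) → reset → x⁺ = (0.2834, -1.4362), jump to mode 0
Mode 0: guard c·x = 0.6829 hit at Δt = 0.4251 (t = 1.9697), x⁻ = (1.2411, -0.4960) → reset → x⁺ = (1.0725, -0.1967), jump to mode 1
Mode 1: flow for 0.4474 to horizon, guard not reached → x = (0.7218, -0.9577)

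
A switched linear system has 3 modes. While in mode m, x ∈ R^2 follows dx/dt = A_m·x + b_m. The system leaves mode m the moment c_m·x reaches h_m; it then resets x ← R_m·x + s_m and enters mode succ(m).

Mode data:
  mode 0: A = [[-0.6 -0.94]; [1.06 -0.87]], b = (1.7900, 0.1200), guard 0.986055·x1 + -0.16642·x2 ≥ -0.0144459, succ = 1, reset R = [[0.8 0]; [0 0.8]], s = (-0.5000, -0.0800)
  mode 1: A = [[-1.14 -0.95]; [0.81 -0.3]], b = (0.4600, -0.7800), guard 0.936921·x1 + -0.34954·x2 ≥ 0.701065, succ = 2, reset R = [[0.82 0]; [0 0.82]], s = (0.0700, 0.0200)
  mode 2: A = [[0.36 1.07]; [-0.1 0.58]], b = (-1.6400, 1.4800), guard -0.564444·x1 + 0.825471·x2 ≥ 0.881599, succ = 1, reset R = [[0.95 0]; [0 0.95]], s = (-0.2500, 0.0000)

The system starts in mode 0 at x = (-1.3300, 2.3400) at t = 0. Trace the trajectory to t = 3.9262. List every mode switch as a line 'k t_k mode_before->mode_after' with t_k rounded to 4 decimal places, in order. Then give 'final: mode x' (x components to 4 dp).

1 1.1748 0->1
2 2.6207 1->2
3 3.3353 2->1
final: 1 -0.3107 -0.2373

Mode 0: guard c·x = -0.0144 hit at Δt = 1.1748 (t = 1.1748), x⁻ = (0.0648, 0.4707) → reset → x⁺ = (-0.4482, 0.2966), jump to mode 1
Mode 1: guard c·x = 0.7011 hit at Δt = 1.4459 (t = 2.6207), x⁻ = (0.5142, -0.6274) → reset → x⁺ = (0.4916, -0.4945), jump to mode 2
Mode 2: guard c·x = 0.8816 hit at Δt = 0.7146 (t = 3.3353), x⁻ = (-0.7249, 0.5723) → reset → x⁺ = (-0.9386, 0.5437), jump to mode 1
Mode 1: flow for 0.5909 to horizon, guard not reached → x = (-0.3107, -0.2373)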